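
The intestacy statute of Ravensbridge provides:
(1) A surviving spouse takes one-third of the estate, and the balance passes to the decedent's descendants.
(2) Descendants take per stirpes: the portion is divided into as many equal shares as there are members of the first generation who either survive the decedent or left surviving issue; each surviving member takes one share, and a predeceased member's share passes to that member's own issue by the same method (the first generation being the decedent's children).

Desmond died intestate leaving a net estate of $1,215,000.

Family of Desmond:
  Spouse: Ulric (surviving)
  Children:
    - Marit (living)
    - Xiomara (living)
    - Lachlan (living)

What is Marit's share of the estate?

Ulric takes one-third of $1,215,000 = $405,000. The remaining $810,000 passes to the descendants.
The descendants' portion ($810,000) is divided into 3 shares of $270,000: Marit, Xiomara, and Lachlan each take $270,000.

Marit receives $270,000.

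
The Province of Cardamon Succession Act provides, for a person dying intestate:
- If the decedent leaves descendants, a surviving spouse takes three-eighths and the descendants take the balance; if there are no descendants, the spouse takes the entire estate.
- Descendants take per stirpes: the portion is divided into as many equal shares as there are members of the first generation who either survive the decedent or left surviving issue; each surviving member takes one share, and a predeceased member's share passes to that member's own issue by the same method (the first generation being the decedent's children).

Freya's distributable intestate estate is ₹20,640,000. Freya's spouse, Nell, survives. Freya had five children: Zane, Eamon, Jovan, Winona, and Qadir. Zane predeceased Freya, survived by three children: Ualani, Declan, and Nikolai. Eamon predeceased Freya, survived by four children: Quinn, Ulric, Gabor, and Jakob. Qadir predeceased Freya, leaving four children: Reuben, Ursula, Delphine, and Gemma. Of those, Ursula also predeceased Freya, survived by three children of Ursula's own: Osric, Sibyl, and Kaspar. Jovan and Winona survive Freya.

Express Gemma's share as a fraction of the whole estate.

Nell takes three-eighths of ₹20,640,000 = ₹7,740,000. The remaining ₹12,900,000 passes to the descendants.
The descendants' portion (₹12,900,000) is divided into 5 shares of ₹2,580,000: Jovan and Winona each take ₹2,580,000; Zane's ₹2,580,000 share passes to Zane's issue; Eamon's ₹2,580,000 share passes to Eamon's issue; Qadir's ₹2,580,000 share passes to Qadir's issue.
Zane's share (₹2,580,000) is divided into 3 shares of ₹860,000: Ualani, Declan, and Nikolai each take ₹860,000.
Eamon's share (₹2,580,000) is divided into 4 shares of ₹645,000: Quinn, Ulric, Gabor, and Jakob each take ₹645,000.
Qadir's share (₹2,580,000) is divided into 4 shares of ₹645,000: Reuben, Delphine, and Gemma each take ₹645,000; Ursula's ₹645,000 share passes to Ursula's issue.
Ursula's share (₹645,000) is divided into 3 shares of ₹215,000: Osric, Sibyl, and Kaspar each take ₹215,000.

Gemma receives 1/32 of the estate.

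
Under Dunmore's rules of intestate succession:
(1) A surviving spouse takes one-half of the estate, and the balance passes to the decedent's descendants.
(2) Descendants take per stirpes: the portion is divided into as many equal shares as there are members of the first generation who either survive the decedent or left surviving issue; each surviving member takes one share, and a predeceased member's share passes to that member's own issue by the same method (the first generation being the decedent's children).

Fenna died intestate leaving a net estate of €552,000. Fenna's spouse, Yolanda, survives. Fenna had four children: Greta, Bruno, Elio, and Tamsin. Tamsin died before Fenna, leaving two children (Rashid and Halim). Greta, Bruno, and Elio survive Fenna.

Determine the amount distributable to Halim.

Halim receives €34,500.

Yolanda takes one-half of €552,000 = €276,000. The remaining €276,000 passes to the descendants.
The descendants' portion (€276,000) is divided into 4 shares of €69,000: Greta, Bruno, and Elio each take €69,000; Tamsin's €69,000 share passes to Tamsin's issue.
Tamsin's share (€69,000) is divided into 2 shares of €34,500: Rashid and Halim each take €34,500.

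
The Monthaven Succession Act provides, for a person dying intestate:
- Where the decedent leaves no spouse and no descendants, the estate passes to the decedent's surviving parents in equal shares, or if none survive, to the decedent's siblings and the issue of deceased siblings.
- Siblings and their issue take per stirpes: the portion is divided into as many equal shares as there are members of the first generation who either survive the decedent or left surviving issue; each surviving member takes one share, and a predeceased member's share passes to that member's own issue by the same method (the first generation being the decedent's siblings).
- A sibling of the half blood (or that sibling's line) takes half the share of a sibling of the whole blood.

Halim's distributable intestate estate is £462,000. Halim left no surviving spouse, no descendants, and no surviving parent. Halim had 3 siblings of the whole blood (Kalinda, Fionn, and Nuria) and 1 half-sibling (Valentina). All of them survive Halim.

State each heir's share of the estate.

The entire £462,000 passes to the siblings and their issue.
Counting each half-blood sibling's line as half a unit, there are 7/2 units in £462,000, so one unit is £132,000. Whole-blood lines (Kalinda, Fionn, and Nuria) take £132,000 each; half-blood lines (Valentina) take £66,000 each.

Kalinda: £132,000; Fionn: £132,000; Valentina: £66,000; Nuria: £132,000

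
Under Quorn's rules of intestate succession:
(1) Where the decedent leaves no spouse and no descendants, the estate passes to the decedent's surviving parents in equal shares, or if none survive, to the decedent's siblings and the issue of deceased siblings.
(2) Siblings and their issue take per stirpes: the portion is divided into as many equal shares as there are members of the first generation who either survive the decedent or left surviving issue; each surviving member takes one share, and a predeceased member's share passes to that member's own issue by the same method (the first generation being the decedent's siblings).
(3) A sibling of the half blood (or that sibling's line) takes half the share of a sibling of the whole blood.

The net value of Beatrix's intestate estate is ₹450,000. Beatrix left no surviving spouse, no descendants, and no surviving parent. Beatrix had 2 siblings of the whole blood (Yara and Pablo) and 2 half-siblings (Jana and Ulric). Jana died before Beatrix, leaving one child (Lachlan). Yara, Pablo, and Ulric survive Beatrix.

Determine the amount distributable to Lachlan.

The entire ₹450,000 passes to the siblings and their issue.
Counting each half-blood sibling's line as half a unit, there are 3 units in ₹450,000, so one unit is ₹150,000. Whole-blood lines (Yara and Pablo) take ₹150,000 each; half-blood lines (Jana and Ulric) take ₹75,000 each.
Jana's share (₹75,000) passes entirely to Lachlan.

Lachlan receives ₹75,000.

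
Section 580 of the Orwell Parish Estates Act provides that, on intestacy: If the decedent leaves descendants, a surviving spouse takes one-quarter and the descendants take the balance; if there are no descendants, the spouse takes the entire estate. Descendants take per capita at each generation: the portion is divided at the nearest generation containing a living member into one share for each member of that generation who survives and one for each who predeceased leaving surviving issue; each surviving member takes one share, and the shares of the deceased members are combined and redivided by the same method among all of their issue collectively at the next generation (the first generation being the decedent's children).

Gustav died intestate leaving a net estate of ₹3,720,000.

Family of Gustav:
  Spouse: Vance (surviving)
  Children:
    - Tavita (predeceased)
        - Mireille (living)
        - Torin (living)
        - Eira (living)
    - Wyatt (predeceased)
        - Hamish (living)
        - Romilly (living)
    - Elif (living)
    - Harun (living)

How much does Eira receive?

Eira receives ₹279,000.

Vance takes one-quarter of ₹3,720,000 = ₹930,000. The remaining ₹2,790,000 passes to the descendants.
The descendants' portion (₹2,790,000) is divided at the children's generation into 4 shares of ₹697,500. Elif and Harun each take ₹697,500. The 2 shares of the deceased (Tavita and Wyatt) are combined into a pool of ₹1,395,000.
That pool (₹1,395,000) is divided at the grandchildren's generation equally among Mireille, Torin, Eira, Hamish, and Romilly: ₹279,000 each.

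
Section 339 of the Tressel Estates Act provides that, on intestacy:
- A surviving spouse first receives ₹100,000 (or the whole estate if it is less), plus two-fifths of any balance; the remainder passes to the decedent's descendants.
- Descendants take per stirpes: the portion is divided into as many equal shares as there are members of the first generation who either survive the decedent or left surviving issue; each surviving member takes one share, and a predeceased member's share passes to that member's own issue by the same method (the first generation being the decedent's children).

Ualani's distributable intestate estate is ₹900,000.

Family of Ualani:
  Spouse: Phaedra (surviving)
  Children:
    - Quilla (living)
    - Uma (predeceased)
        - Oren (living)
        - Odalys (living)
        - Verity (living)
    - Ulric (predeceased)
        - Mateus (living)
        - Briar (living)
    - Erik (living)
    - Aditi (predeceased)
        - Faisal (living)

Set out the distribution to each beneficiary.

Phaedra first takes ₹100,000, leaving a balance of ₹800,000. Phaedra then takes two-fifths of the balance (₹320,000), for a total of ₹420,000. The remaining ₹480,000 passes to the descendants.
The descendants' portion (₹480,000) is divided into 5 shares of ₹96,000: Quilla and Erik each take ₹96,000; Uma's ₹96,000 share passes to Uma's issue; Ulric's ₹96,000 share passes to Ulric's issue; Aditi's ₹96,000 share passes to Aditi's issue.
Uma's share (₹96,000) is divided into 3 shares of ₹32,000: Oren, Odalys, and Verity each take ₹32,000.
Ulric's share (₹96,000) is divided into 2 shares of ₹48,000: Mateus and Briar each take ₹48,000.
Aditi's share (₹96,000) passes entirely to Faisal.

Phaedra: ₹420,000; Quilla: ₹96,000; Oren: ₹32,000; Odalys: ₹32,000; Verity: ₹32,000; Mateus: ₹48,000; Briar: ₹48,000; Erik: ₹96,000; Faisal: ₹96,000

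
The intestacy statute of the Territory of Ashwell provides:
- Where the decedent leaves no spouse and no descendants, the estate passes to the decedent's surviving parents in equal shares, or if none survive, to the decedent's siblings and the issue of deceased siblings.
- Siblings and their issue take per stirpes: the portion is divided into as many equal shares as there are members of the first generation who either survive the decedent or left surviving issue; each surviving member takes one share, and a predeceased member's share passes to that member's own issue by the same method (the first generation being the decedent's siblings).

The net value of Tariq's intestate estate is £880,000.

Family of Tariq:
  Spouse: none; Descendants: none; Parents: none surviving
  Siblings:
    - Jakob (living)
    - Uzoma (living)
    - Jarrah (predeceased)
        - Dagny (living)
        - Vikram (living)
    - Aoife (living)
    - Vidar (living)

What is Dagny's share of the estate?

The entire £880,000 passes to the siblings and their issue.
That amount (£880,000) is divided into 5 shares of £176,000: Jakob, Uzoma, Aoife, and Vidar each take £176,000; Jarrah's £176,000 share passes to Jarrah's issue.
Jarrah's share (£176,000) is divided into 2 shares of £88,000: Dagny and Vikram each take £88,000.

Dagny receives £88,000.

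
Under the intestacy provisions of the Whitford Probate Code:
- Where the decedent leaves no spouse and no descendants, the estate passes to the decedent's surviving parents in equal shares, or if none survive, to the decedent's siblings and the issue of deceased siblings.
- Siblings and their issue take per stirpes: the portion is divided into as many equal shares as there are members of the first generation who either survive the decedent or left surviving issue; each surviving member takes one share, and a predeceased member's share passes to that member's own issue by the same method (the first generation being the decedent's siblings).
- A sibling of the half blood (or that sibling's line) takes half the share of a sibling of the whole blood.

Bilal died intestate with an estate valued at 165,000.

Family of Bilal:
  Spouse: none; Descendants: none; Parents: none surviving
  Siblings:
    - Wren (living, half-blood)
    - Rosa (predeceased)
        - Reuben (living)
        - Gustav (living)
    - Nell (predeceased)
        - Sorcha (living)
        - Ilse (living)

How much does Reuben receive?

The entire 165,000 passes to the siblings and their issue.
Counting each half-blood sibling's line as half a unit, there are 5/2 units in 165,000, so one unit is 66,000. Whole-blood lines (Rosa and Nell) take 66,000 each; half-blood lines (Wren) take 33,000 each.
Rosa's share (66,000) is divided into 2 shares of 33,000: Reuben and Gustav each take 33,000.
Nell's share (66,000) is divided into 2 shares of 33,000: Sorcha and Ilse each take 33,000.

Reuben receives 33,000.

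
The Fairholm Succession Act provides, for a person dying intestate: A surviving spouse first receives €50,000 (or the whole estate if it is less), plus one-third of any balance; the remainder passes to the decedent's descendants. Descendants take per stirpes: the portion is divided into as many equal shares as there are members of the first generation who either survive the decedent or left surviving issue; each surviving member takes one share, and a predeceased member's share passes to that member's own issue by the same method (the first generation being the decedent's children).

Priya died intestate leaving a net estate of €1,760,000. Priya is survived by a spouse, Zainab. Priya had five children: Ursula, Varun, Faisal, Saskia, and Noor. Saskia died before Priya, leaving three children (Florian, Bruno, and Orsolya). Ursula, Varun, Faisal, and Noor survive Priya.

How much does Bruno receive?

Bruno receives €76,000.

Zainab first takes €50,000, leaving a balance of €1,710,000. Zainab then takes one-third of the balance (€570,000), for a total of €620,000. The remaining €1,140,000 passes to the descendants.
The descendants' portion (€1,140,000) is divided into 5 shares of €228,000: Ursula, Varun, Faisal, and Noor each take €228,000; Saskia's €228,000 share passes to Saskia's issue.
Saskia's share (€228,000) is divided into 3 shares of €76,000: Florian, Bruno, and Orsolya each take €76,000.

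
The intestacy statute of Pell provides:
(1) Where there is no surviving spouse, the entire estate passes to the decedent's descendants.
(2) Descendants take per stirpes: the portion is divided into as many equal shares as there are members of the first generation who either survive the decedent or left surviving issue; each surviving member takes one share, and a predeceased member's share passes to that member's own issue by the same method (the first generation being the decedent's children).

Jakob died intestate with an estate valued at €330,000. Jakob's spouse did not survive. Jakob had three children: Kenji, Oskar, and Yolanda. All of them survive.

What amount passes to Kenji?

Kenji receives €110,000.

The entire €330,000 passes to the descendants.
That amount (€330,000) is divided into 3 shares of €110,000: Kenji, Oskar, and Yolanda each take €110,000.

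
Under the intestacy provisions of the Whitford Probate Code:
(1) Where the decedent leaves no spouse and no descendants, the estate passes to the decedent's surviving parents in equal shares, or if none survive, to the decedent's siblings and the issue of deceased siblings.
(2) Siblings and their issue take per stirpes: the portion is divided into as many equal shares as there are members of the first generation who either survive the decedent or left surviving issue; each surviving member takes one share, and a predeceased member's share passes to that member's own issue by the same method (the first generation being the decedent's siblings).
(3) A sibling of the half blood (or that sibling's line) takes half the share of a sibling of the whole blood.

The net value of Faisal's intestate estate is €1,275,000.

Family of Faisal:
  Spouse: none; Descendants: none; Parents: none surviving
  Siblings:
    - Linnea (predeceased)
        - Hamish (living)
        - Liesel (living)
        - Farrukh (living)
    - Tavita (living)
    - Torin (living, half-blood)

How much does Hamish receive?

The entire €1,275,000 passes to the siblings and their issue.
Counting each half-blood sibling's line as half a unit, there are 5/2 units in €1,275,000, so one unit is €510,000. Whole-blood lines (Linnea and Tavita) take €510,000 each; half-blood lines (Torin) take €255,000 each.
Linnea's share (€510,000) is divided into 3 shares of €170,000: Hamish, Liesel, and Farrukh each take €170,000.

Hamish receives €170,000.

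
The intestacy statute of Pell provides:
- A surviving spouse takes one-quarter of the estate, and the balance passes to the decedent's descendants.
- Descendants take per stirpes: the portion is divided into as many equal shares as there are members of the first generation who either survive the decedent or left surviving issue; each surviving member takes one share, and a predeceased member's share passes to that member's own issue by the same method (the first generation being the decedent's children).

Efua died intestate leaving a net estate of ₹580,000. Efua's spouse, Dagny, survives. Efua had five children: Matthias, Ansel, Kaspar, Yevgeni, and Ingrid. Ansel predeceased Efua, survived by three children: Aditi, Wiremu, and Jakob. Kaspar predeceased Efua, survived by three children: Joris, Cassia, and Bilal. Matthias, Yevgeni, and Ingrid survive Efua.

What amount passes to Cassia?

Cassia receives ₹29,000.

Dagny takes one-quarter of ₹580,000 = ₹145,000. The remaining ₹435,000 passes to the descendants.
The descendants' portion (₹435,000) is divided into 5 shares of ₹87,000: Matthias, Yevgeni, and Ingrid each take ₹87,000; Ansel's ₹87,000 share passes to Ansel's issue; Kaspar's ₹87,000 share passes to Kaspar's issue.
Ansel's share (₹87,000) is divided into 3 shares of ₹29,000: Aditi, Wiremu, and Jakob each take ₹29,000.
Kaspar's share (₹87,000) is divided into 3 shares of ₹29,000: Joris, Cassia, and Bilal each take ₹29,000.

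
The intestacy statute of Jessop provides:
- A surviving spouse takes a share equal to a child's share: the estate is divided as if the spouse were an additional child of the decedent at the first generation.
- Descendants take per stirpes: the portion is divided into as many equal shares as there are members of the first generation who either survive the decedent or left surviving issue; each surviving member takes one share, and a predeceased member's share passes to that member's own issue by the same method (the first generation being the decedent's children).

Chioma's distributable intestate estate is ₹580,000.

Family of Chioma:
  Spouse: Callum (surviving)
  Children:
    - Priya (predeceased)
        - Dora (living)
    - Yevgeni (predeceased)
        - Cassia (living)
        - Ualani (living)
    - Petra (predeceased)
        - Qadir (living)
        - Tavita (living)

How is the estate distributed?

The spouse counts as an additional share at the children's level, so there are 4 primary shares of ₹145,000. Callum takes one such share (₹145,000).
The children's combined portion (₹435,000) is divided into 3 shares of ₹145,000: Priya's ₹145,000 share passes to Priya's issue; Yevgeni's ₹145,000 share passes to Yevgeni's issue; Petra's ₹145,000 share passes to Petra's issue.
Priya's share (₹145,000) passes entirely to Dora.
Yevgeni's share (₹145,000) is divided into 2 shares of ₹72,500: Cassia and Ualani each take ₹72,500.
Petra's share (₹145,000) is divided into 2 shares of ₹72,500: Qadir and Tavita each take ₹72,500.

Callum: ₹145,000; Dora: ₹145,000; Cassia: ₹72,500; Ualani: ₹72,500; Qadir: ₹72,500; Tavita: ₹72,500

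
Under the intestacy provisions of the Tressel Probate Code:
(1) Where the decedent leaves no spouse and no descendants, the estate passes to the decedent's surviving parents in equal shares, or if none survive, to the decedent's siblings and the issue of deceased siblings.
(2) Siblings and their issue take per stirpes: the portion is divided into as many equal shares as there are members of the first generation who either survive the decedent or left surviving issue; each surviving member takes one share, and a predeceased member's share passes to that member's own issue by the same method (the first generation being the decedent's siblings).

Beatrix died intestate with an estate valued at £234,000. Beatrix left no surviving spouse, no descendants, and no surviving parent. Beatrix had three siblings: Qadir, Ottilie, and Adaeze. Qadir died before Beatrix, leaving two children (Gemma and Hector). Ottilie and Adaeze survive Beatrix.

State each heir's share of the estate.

Gemma: £39,000; Hector: £39,000; Ottilie: £78,000; Adaeze: £78,000

The entire £234,000 passes to the siblings and their issue.
That amount (£234,000) is divided into 3 shares of £78,000: Ottilie and Adaeze each take £78,000; Qadir's £78,000 share passes to Qadir's issue.
Qadir's share (£78,000) is divided into 2 shares of £39,000: Gemma and Hector each take £39,000.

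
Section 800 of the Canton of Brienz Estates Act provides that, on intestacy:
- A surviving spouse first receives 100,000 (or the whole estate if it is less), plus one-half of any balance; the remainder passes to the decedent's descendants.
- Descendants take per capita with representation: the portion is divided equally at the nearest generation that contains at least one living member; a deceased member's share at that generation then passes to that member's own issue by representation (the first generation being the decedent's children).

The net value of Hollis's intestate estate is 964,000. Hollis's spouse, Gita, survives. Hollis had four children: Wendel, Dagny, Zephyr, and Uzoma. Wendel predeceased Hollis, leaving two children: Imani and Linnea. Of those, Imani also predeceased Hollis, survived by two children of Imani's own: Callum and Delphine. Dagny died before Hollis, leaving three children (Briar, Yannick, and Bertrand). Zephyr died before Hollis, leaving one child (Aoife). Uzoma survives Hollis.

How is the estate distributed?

Gita first takes 100,000, leaving a balance of 864,000. Gita then takes one-half of the balance (432,000), for a total of 532,000. The remaining 432,000 passes to the descendants.
The descendants' portion (432,000) is divided into 4 shares of 108,000: Uzoma takes 108,000; Wendel's 108,000 share passes to Wendel's issue; Dagny's 108,000 share passes to Dagny's issue; Zephyr's 108,000 share passes to Zephyr's issue.
Wendel's share (108,000) is divided into 2 shares of 54,000: Linnea takes 54,000; Imani's 54,000 share passes to Imani's issue.
Imani's share (54,000) is divided into 2 shares of 27,000: Callum and Delphine each take 27,000.
Dagny's share (108,000) is divided into 3 shares of 36,000: Briar, Yannick, and Bertrand each take 36,000.
Zephyr's share (108,000) passes entirely to Aoife.

Gita: 532,000; Callum: 27,000; Delphine: 27,000; Linnea: 54,000; Briar: 36,000; Yannick: 36,000; Bertrand: 36,000; Aoife: 108,000; Uzoma: 108,000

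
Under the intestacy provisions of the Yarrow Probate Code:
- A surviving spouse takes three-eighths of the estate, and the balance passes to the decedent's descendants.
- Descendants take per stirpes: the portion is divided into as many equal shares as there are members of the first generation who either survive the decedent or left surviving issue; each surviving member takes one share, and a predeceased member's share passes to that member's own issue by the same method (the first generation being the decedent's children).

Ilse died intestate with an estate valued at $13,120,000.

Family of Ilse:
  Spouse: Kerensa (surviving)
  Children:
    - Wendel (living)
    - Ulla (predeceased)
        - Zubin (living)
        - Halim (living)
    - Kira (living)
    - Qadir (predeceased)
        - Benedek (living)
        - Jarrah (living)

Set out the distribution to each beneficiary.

Kerensa: $4,920,000; Wendel: $2,050,000; Zubin: $1,025,000; Halim: $1,025,000; Kira: $2,050,000; Benedek: $1,025,000; Jarrah: $1,025,000

Kerensa takes three-eighths of $13,120,000 = $4,920,000. The remaining $8,200,000 passes to the descendants.
The descendants' portion ($8,200,000) is divided into 4 shares of $2,050,000: Wendel and Kira each take $2,050,000; Ulla's $2,050,000 share passes to Ulla's issue; Qadir's $2,050,000 share passes to Qadir's issue.
Ulla's share ($2,050,000) is divided into 2 shares of $1,025,000: Zubin and Halim each take $1,025,000.
Qadir's share ($2,050,000) is divided into 2 shares of $1,025,000: Benedek and Jarrah each take $1,025,000.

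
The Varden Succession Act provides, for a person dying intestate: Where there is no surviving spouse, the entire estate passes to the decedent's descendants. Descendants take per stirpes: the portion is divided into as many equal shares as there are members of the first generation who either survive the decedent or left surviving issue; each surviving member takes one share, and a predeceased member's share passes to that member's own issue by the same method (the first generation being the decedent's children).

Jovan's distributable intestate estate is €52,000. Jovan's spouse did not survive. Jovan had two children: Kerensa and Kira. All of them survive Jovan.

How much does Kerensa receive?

The entire €52,000 passes to the descendants.
That amount (€52,000) is divided into 2 shares of €26,000: Kerensa and Kira each take €26,000.

Kerensa receives €26,000.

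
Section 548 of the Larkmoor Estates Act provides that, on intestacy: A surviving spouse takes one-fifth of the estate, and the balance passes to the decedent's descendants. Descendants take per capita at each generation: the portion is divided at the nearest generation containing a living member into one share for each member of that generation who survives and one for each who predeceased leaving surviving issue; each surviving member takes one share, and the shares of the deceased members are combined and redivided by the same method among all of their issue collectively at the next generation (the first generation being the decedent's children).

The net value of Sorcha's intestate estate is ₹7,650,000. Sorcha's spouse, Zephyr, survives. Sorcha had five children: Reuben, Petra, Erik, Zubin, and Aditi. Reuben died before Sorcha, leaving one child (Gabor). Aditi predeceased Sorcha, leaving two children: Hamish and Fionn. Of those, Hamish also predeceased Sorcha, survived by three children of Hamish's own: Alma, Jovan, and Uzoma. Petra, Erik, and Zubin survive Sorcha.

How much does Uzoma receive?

Zephyr takes one-fifth of ₹7,650,000 = ₹1,530,000. The remaining ₹6,120,000 passes to the descendants.
The descendants' portion (₹6,120,000) is divided at the children's generation into 5 shares of ₹1,224,000. Petra, Erik, and Zubin each take ₹1,224,000. The 2 shares of the deceased (Reuben and Aditi) are combined into a pool of ₹2,448,000.
That pool (₹2,448,000) is divided at the grandchildren's generation into 3 shares of ₹816,000. Gabor and Fionn each take ₹816,000. The remaining share for the deceased Hamish (₹816,000) is carried to the next generation.
That pool (₹816,000) is divided at the great-grandchildren's generation equally among Alma, Jovan, and Uzoma: ₹272,000 each.

Uzoma receives ₹272,000.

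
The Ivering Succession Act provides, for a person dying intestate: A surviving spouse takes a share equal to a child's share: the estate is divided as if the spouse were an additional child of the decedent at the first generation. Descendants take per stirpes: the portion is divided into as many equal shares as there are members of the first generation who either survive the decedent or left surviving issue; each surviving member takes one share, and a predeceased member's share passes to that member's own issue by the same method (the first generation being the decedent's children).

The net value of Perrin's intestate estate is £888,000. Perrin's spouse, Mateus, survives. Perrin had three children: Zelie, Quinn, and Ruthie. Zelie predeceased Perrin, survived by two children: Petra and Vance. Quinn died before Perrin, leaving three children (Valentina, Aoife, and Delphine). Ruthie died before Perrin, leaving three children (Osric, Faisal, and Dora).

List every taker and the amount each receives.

The spouse counts as an additional share at the children's level, so there are 4 primary shares of £222,000. Mateus takes one such share (£222,000).
The children's combined portion (£666,000) is divided into 3 shares of £222,000: Zelie's £222,000 share passes to Zelie's issue; Quinn's £222,000 share passes to Quinn's issue; Ruthie's £222,000 share passes to Ruthie's issue.
Zelie's share (£222,000) is divided into 2 shares of £111,000: Petra and Vance each take £111,000.
Quinn's share (£222,000) is divided into 3 shares of £74,000: Valentina, Aoife, and Delphine each take £74,000.
Ruthie's share (£222,000) is divided into 3 shares of £74,000: Osric, Faisal, and Dora each take £74,000.

Mateus: £222,000; Petra: £111,000; Vance: £111,000; Valentina: £74,000; Aoife: £74,000; Delphine: £74,000; Osric: £74,000; Faisal: £74,000; Dora: £74,000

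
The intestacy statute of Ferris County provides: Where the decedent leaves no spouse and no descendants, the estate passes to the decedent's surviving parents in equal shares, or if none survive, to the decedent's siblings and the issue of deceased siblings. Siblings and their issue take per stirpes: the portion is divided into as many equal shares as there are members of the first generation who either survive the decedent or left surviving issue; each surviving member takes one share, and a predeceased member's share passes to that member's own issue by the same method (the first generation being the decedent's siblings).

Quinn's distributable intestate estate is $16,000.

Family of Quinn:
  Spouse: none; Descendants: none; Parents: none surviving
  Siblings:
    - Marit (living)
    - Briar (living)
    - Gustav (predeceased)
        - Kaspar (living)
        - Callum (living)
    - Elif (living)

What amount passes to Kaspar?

Kaspar receives $2,000.

The entire $16,000 passes to the siblings and their issue.
That amount ($16,000) is divided into 4 shares of $4,000: Marit, Briar, and Elif each take $4,000; Gustav's $4,000 share passes to Gustav's issue.
Gustav's share ($4,000) is divided into 2 shares of $2,000: Kaspar and Callum each take $2,000.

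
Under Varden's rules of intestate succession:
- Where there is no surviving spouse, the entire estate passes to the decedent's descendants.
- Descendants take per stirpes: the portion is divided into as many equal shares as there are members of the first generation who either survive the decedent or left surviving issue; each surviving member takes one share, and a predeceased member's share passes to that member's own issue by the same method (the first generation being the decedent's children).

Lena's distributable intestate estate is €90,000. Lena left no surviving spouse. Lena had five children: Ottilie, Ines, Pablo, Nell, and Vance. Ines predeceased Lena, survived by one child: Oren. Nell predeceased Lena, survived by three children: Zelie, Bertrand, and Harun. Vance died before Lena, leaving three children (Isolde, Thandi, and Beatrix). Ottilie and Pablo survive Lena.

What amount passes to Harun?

The entire €90,000 passes to the descendants.
That amount (€90,000) is divided into 5 shares of €18,000: Ottilie and Pablo each take €18,000; Ines's €18,000 share passes to Ines's issue; Nell's €18,000 share passes to Nell's issue; Vance's €18,000 share passes to Vance's issue.
Ines's share (€18,000) passes entirely to Oren.
Nell's share (€18,000) is divided into 3 shares of €6,000: Zelie, Bertrand, and Harun each take €6,000.
Vance's share (€18,000) is divided into 3 shares of €6,000: Isolde, Thandi, and Beatrix each take €6,000.

Harun receives €6,000.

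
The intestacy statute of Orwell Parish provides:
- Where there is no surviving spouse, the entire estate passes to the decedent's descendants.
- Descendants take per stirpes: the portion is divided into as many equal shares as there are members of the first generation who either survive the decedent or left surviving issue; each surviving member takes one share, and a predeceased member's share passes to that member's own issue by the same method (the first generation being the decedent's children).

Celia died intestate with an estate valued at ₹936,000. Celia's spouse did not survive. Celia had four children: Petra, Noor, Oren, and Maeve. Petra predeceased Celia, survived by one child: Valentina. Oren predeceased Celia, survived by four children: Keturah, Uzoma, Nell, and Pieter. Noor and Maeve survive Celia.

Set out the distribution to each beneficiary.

Valentina: ₹234,000; Noor: ₹234,000; Keturah: ₹58,500; Uzoma: ₹58,500; Nell: ₹58,500; Pieter: ₹58,500; Maeve: ₹234,000

The entire ₹936,000 passes to the descendants.
That amount (₹936,000) is divided into 4 shares of ₹234,000: Noor and Maeve each take ₹234,000; Petra's ₹234,000 share passes to Petra's issue; Oren's ₹234,000 share passes to Oren's issue.
Petra's share (₹234,000) passes entirely to Valentina.
Oren's share (₹234,000) is divided into 4 shares of ₹58,500: Keturah, Uzoma, Nell, and Pieter each take ₹58,500.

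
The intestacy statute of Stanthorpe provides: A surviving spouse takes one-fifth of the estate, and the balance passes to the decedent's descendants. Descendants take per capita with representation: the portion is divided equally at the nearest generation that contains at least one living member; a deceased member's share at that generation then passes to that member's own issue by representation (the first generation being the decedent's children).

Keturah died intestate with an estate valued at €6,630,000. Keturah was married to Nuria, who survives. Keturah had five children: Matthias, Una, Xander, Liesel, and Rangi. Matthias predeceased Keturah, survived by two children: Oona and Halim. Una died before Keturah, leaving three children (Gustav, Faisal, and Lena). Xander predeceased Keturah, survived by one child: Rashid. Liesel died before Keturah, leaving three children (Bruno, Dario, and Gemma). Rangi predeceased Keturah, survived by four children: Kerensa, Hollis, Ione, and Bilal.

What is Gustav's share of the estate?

Nuria takes one-fifth of €6,630,000 = €1,326,000. The remaining €5,304,000 passes to the descendants.
No child survives, so the initial division is made at the grandchildren's generation.
The descendants' portion (€5,304,000) is divided into 13 shares of €408,000: Oona, Halim, Gustav, Faisal, Lena, Rashid, Bruno, Dario, Gemma, Kerensa, Hollis, Ione, and Bilal each take €408,000.

Gustav receives €408,000.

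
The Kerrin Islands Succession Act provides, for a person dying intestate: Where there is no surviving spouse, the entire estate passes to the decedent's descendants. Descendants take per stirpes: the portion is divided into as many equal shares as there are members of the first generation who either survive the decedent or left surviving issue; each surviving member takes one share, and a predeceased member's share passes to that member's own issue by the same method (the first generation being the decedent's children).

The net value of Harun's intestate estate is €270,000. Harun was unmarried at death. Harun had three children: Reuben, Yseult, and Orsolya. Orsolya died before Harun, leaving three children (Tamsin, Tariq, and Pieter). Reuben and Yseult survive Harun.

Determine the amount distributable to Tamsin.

Tamsin receives €30,000.

The entire €270,000 passes to the descendants.
That amount (€270,000) is divided into 3 shares of €90,000: Reuben and Yseult each take €90,000; Orsolya's €90,000 share passes to Orsolya's issue.
Orsolya's share (€90,000) is divided into 3 shares of €30,000: Tamsin, Tariq, and Pieter each take €30,000.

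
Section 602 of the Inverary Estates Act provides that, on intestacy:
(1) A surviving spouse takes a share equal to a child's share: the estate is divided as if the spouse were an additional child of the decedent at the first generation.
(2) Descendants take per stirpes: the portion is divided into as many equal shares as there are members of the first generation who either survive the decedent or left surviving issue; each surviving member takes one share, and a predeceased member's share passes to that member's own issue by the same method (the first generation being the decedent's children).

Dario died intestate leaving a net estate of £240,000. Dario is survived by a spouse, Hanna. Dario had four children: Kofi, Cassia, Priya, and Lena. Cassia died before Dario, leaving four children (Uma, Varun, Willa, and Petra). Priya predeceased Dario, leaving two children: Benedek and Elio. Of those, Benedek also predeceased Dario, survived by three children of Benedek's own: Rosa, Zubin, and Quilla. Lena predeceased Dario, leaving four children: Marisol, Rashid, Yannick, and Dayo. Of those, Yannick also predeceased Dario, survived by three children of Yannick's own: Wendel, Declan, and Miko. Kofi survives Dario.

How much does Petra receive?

The spouse counts as an additional share at the children's level, so there are 5 primary shares of £48,000. Hanna takes one such share (£48,000).
The children's combined portion (£192,000) is divided into 4 shares of £48,000: Kofi takes £48,000; Cassia's £48,000 share passes to Cassia's issue; Priya's £48,000 share passes to Priya's issue; Lena's £48,000 share passes to Lena's issue.
Cassia's share (£48,000) is divided into 4 shares of £12,000: Uma, Varun, Willa, and Petra each take £12,000.
Priya's share (£48,000) is divided into 2 shares of £24,000: Elio takes £24,000; Benedek's £24,000 share passes to Benedek's issue.
Benedek's share (£24,000) is divided into 3 shares of £8,000: Rosa, Zubin, and Quilla each take £8,000.
Lena's share (£48,000) is divided into 4 shares of £12,000: Marisol, Rashid, and Dayo each take £12,000; Yannick's £12,000 share passes to Yannick's issue.
Yannick's share (£12,000) is divided into 3 shares of £4,000: Wendel, Declan, and Miko each take £4,000.

Petra receives £12,000.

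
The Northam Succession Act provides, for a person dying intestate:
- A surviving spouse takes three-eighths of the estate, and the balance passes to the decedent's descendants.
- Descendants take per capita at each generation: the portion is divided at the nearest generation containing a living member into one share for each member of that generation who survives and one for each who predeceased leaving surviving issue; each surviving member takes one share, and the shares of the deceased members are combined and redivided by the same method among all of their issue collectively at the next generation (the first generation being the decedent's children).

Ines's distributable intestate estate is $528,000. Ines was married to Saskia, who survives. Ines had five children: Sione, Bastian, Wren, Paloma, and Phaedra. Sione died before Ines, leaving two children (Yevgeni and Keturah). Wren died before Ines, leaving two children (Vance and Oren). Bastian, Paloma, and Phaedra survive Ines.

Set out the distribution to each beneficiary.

Saskia takes three-eighths of $528,000 = $198,000. The remaining $330,000 passes to the descendants.
The descendants' portion ($330,000) is divided at the children's generation into 5 shares of $66,000. Bastian, Paloma, and Phaedra each take $66,000. The 2 shares of the deceased (Sione and Wren) are combined into a pool of $132,000.
That pool ($132,000) is divided at the grandchildren's generation equally among Yevgeni, Keturah, Vance, and Oren: $33,000 each.

Saskia: $198,000; Yevgeni: $33,000; Keturah: $33,000; Bastian: $66,000; Vance: $33,000; Oren: $33,000; Paloma: $66,000; Phaedra: $66,000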